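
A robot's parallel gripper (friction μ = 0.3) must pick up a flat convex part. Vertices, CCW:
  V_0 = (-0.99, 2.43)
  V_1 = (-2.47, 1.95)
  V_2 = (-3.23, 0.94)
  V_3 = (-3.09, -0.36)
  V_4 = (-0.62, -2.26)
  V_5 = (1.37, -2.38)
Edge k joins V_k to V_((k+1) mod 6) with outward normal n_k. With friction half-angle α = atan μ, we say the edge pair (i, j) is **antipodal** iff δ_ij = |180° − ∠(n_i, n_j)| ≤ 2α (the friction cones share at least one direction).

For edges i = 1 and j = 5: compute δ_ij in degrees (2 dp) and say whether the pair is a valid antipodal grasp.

δ = 63.10°, invalid

α = atan 0.3 = 16.70°;  2α = 33.40°
edge 1: e_1 = (-0.76, -1.01);  n_1 = (-0.7990, +0.6013)
edge 5: e_5 = (-2.36, +4.81);  n_5 = (+0.8978, +0.4405)
∠(n_1, n_5) = 116.90°
δ = |180° − 116.90°| = 63.10°
63.10° > 2α = 33.40°  →  invalid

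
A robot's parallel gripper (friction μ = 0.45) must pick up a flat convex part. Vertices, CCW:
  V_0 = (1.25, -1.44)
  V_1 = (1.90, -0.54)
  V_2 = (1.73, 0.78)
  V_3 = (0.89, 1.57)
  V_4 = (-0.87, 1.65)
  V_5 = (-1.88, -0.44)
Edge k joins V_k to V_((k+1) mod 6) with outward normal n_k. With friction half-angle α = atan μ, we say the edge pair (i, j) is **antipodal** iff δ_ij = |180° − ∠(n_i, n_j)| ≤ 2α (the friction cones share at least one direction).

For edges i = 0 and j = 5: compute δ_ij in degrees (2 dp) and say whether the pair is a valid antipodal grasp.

α = atan 0.45 = 24.23°;  2α = 48.46°
edge 0: e_0 = (+0.65, +0.90);  n_0 = (+0.8107, -0.5855)
edge 5: e_5 = (+3.13, -1.00);  n_5 = (-0.3043, -0.9526)
∠(n_0, n_5) = 71.88°
δ = |180° − 71.88°| = 108.12°
108.12° > 2α = 48.46°  →  invalid

δ = 108.12°, invalid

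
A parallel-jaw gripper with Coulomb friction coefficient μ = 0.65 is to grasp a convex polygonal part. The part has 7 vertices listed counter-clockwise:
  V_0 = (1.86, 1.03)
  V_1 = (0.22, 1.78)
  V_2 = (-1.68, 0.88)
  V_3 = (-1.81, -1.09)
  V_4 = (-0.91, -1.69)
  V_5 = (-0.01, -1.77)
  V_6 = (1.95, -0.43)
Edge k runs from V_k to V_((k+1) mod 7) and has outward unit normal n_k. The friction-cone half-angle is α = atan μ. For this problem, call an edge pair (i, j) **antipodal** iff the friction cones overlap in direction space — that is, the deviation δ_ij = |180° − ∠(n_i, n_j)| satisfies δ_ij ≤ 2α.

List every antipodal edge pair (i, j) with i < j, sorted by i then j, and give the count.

α = atan 0.65 = 33.02°;  2α = 66.05°
n_0 = (+0.4159, +0.9094)
n_1 = (-0.4281, +0.9037)
n_2 = (-0.9978, +0.0658)
n_3 = (-0.5547, -0.8321)
n_4 = (-0.0885, -0.9961)
n_5 = (+0.5644, -0.8255)
n_6 = (+0.9981, +0.0615)
  (0,1): δ = 130.08°  ·
  (0,2): δ = 69.20°  ·
  (0,3): δ = 9.11°  ✓
  (0,4): δ = 19.50°  ✓
  (0,5): δ = 58.93°  ✓
  (0,6): δ = 118.10°  ·
  (1,2): δ = 119.12°  ·
  (1,3): δ = 59.04°  ✓
  (1,4): δ = 30.43°  ✓
  (1,5): δ = 9.01°  ✓
  (1,6): δ = 68.18°  ·
  (2,3): δ = 119.91°  ·
  (2,4): δ = 91.30°  ·
  (2,5): δ = 51.87°  ✓
  (2,6): δ = 7.30°  ✓
  (3,4): δ = 151.39°  ·
  (3,5): δ = 111.95°  ·
  (3,6): δ = 52.78°  ✓
  (4,5): δ = 140.56°  ·
  (4,6): δ = 81.39°  ·
  (5,6): δ = 120.83°  ·
antipodal pairs: 9

count = 9; pairs: (0,3), (0,4), (0,5), (1,3), (1,4), (1,5), (2,5), (2,6), (3,6)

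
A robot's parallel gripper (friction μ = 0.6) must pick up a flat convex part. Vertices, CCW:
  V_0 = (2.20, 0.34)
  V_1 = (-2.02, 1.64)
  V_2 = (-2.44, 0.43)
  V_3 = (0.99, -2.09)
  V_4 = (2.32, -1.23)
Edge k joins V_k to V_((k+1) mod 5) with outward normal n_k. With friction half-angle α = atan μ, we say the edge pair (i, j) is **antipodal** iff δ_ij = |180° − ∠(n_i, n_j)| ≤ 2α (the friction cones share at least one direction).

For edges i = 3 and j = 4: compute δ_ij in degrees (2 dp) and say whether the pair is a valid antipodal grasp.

δ = 118.52°, invalid

α = atan 0.6 = 30.96°;  2α = 61.93°
edge 3: e_3 = (+1.33, +0.86);  n_3 = (+0.5430, -0.8397)
edge 4: e_4 = (-0.12, +1.57);  n_4 = (+0.9971, +0.0762)
∠(n_3, n_4) = 61.48°
δ = |180° − 61.48°| = 118.52°
118.52° > 2α = 61.93°  →  invalid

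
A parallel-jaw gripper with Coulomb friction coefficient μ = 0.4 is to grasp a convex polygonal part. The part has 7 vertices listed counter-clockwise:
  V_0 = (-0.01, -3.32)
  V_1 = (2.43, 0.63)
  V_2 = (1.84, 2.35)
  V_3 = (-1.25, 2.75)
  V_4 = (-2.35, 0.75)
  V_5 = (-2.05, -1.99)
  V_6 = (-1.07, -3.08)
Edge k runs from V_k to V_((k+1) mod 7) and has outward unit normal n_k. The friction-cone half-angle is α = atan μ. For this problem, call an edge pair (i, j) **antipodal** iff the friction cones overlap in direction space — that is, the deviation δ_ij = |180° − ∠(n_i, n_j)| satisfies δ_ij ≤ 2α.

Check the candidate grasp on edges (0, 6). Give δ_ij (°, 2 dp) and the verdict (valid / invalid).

δ = 108.95°, invalid

α = atan 0.4 = 21.80°;  2α = 43.60°
edge 0: e_0 = (+2.44, +3.95);  n_0 = (+0.8508, -0.5255)
edge 6: e_6 = (+1.06, -0.24);  n_6 = (-0.2208, -0.9753)
∠(n_0, n_6) = 71.05°
δ = |180° − 71.05°| = 108.95°
108.95° > 2α = 43.60°  →  invalid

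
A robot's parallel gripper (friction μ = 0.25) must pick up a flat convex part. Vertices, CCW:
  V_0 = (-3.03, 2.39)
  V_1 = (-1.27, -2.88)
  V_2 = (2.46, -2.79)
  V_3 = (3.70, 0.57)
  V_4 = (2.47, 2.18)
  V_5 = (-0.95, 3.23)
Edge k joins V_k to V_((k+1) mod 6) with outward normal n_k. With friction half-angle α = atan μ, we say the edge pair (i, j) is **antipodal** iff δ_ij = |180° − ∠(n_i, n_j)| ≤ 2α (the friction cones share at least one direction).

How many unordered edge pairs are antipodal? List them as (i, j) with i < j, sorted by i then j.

count = 3; pairs: (0,3), (1,4), (1,5)

α = atan 0.25 = 14.04°;  2α = 28.07°
n_0 = (-0.9485, -0.3168)
n_1 = (+0.0241, -0.9997)
n_2 = (+0.9382, -0.3462)
n_3 = (+0.7946, +0.6071)
n_4 = (+0.2935, +0.9560)
n_5 = (-0.3745, +0.9272)
  (0,1): δ = 107.09°  ·
  (0,2): δ = 38.72°  ·
  (0,3): δ = 18.91°  ✓
  (0,4): δ = 54.47°  ·
  (0,5): δ = 93.52°  ·
  (1,2): δ = 111.64°  ·
  (1,3): δ = 54.00°  ·
  (1,4): δ = 18.45°  ✓
  (1,5): δ = 20.61°  ✓
  (2,3): δ = 122.36°  ·
  (2,4): δ = 86.81°  ·
  (2,5): δ = 47.75°  ·
  (3,4): δ = 144.45°  ·
  (3,5): δ = 105.39°  ·
  (4,5): δ = 140.94°  ·
antipodal pairs: 3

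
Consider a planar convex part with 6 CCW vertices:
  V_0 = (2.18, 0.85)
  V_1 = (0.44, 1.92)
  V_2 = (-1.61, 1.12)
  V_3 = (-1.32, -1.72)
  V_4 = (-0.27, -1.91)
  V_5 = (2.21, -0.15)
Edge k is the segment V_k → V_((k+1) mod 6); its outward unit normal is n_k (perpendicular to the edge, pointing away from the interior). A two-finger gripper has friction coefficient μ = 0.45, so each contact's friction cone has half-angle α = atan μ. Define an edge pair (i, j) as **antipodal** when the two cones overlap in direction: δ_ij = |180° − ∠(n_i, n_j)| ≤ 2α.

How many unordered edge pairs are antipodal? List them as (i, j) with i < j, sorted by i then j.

count = 4; pairs: (0,3), (1,3), (1,4), (2,5)

α = atan 0.45 = 24.23°;  2α = 48.46°
n_0 = (+0.5238, +0.8518)
n_1 = (-0.3635, +0.9316)
n_2 = (-0.9948, -0.1016)
n_3 = (-0.1781, -0.9840)
n_4 = (+0.5787, -0.8155)
n_5 = (+0.9996, +0.0300)
  (0,1): δ = 127.09°  ·
  (0,2): δ = 52.58°  ·
  (0,3): δ = 21.33°  ✓
  (0,4): δ = 66.95°  ·
  (0,5): δ = 123.31°  ·
  (1,2): δ = 105.49°  ·
  (1,3): δ = 31.57°  ✓
  (1,4): δ = 14.04°  ✓
  (1,5): δ = 70.40°  ·
  (2,3): δ = 106.09°  ·
  (2,4): δ = 60.47°  ·
  (2,5): δ = 4.11°  ✓
  (3,4): δ = 134.38°  ·
  (3,5): δ = 78.02°  ·
  (4,5): δ = 123.64°  ·
antipodal pairs: 4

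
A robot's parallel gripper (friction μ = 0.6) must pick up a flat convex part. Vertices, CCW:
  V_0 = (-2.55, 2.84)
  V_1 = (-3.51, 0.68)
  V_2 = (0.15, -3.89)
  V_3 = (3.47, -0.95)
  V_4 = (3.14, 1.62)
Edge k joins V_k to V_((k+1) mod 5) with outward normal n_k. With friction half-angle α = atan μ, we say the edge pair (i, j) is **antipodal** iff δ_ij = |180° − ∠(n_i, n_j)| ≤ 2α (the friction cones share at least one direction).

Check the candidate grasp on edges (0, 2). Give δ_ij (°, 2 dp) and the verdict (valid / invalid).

δ = 24.51°, valid

α = atan 0.6 = 30.96°;  2α = 61.93°
edge 0: e_0 = (-0.96, -2.16);  n_0 = (-0.9138, +0.4061)
edge 2: e_2 = (+3.32, +2.94);  n_2 = (+0.6630, -0.7487)
∠(n_0, n_2) = 155.49°
δ = |180° − 155.49°| = 24.51°
24.51° ≤ 2α = 61.93°  →  valid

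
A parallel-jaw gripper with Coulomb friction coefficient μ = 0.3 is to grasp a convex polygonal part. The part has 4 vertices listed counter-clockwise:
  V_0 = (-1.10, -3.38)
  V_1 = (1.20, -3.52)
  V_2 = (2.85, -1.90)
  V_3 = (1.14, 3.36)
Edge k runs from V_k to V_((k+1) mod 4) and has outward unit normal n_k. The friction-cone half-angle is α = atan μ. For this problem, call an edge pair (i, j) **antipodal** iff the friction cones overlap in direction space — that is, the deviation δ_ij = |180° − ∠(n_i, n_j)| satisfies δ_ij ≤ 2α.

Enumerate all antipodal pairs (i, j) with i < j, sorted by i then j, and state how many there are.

α = atan 0.3 = 16.70°;  2α = 33.40°
n_0 = (-0.0608, -0.9982)
n_1 = (+0.7006, -0.7136)
n_2 = (+0.9510, +0.3092)
n_3 = (-0.9490, +0.3154)
  (0,1): δ = 132.04°  ·
  (0,2): δ = 68.51°  ·
  (0,3): δ = 75.10°  ·
  (1,2): δ = 116.47°  ·
  (1,3): δ = 27.14°  ✓
  (2,3): δ = 36.39°  ·
antipodal pairs: 1

count = 1; pairs: (1,3)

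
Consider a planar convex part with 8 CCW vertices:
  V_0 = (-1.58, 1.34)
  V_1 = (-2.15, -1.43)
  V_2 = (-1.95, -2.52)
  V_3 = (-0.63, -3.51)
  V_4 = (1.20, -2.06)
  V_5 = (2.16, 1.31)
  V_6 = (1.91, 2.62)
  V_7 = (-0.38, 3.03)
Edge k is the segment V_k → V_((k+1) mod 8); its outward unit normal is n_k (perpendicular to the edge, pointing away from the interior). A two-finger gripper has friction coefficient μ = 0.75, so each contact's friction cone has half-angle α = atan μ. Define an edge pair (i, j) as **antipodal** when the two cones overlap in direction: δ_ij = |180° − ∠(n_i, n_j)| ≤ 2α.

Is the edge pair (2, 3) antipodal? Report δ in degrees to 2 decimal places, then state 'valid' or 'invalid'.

α = atan 0.75 = 36.87°;  2α = 73.74°
edge 2: e_2 = (+1.32, -0.99);  n_2 = (-0.6000, -0.8000)
edge 3: e_3 = (+1.83, +1.45);  n_3 = (+0.6210, -0.7838)
∠(n_2, n_3) = 75.26°
δ = |180° − 75.26°| = 104.74°
104.74° > 2α = 73.74°  →  invalid

δ = 104.74°, invalid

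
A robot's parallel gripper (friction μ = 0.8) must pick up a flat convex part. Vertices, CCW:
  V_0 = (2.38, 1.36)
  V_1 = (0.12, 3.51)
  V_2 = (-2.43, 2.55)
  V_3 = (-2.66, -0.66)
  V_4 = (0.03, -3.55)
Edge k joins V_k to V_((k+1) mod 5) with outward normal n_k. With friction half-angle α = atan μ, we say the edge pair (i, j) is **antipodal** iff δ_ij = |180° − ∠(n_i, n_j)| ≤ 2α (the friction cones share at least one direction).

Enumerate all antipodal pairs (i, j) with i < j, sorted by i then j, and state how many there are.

α = atan 0.8 = 38.66°;  2α = 77.32°
n_0 = (+0.6893, +0.7245)
n_1 = (-0.3523, +0.9359)
n_2 = (-0.9974, +0.0715)
n_3 = (-0.7320, -0.6813)
n_4 = (+0.9020, -0.4317)
  (0,1): δ = 115.80°  ·
  (0,2): δ = 50.53°  ✓
  (0,3): δ = 3.48°  ✓
  (0,4): δ = 107.99°  ·
  (1,2): δ = 114.73°  ·
  (1,3): δ = 67.68°  ✓
  (1,4): δ = 43.79°  ✓
  (2,3): δ = 132.95°  ·
  (2,4): δ = 21.48°  ✓
  (3,4): δ = 68.52°  ✓
antipodal pairs: 6

count = 6; pairs: (0,2), (0,3), (1,3), (1,4), (2,4), (3,4)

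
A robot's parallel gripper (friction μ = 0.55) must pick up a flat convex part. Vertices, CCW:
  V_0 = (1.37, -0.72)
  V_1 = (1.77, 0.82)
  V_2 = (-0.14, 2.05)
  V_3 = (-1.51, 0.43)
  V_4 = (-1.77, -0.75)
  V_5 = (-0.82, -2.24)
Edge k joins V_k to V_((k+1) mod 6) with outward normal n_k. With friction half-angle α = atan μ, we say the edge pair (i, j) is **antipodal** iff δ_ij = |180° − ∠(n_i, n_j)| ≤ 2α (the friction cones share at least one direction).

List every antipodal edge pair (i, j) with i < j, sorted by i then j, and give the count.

count = 6; pairs: (0,2), (0,3), (0,4), (1,4), (2,5), (3,5)

α = atan 0.55 = 28.81°;  2α = 57.62°
n_0 = (+0.9679, -0.2514)
n_1 = (+0.5414, +0.8407)
n_2 = (-0.7636, +0.6457)
n_3 = (-0.9766, +0.2152)
n_4 = (-0.8432, -0.5376)
n_5 = (+0.5702, -0.8215)
  (0,1): δ = 108.22°  ·
  (0,2): δ = 25.66°  ✓
  (0,3): δ = 2.13°  ✓
  (0,4): δ = 47.08°  ✓
  (0,5): δ = 139.32°  ·
  (1,2): δ = 97.44°  ·
  (1,3): δ = 69.65°  ·
  (1,4): δ = 24.70°  ✓
  (1,5): δ = 67.54°  ·
  (2,3): δ = 152.21°  ·
  (2,4): δ = 107.26°  ·
  (2,5): δ = 15.02°  ✓
  (3,4): δ = 135.05°  ·
  (3,5): δ = 42.81°  ✓
  (4,5): δ = 87.76°  ·
antipodal pairs: 6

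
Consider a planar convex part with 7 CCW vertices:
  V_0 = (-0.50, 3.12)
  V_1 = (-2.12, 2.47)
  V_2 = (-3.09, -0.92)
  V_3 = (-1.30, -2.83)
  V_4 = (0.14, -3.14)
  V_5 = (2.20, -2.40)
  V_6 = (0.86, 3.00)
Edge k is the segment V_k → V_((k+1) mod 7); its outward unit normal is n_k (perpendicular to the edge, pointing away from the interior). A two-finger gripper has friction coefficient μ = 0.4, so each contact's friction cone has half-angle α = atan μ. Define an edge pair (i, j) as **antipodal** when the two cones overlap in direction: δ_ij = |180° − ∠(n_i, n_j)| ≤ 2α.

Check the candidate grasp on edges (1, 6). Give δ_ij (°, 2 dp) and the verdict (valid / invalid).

δ = 100.93°, invalid

α = atan 0.4 = 21.80°;  2α = 43.60°
edge 1: e_1 = (-0.97, -3.39);  n_1 = (-0.9614, +0.2751)
edge 6: e_6 = (-1.36, +0.12);  n_6 = (+0.0879, +0.9961)
∠(n_1, n_6) = 79.07°
δ = |180° − 79.07°| = 100.93°
100.93° > 2α = 43.60°  →  invalid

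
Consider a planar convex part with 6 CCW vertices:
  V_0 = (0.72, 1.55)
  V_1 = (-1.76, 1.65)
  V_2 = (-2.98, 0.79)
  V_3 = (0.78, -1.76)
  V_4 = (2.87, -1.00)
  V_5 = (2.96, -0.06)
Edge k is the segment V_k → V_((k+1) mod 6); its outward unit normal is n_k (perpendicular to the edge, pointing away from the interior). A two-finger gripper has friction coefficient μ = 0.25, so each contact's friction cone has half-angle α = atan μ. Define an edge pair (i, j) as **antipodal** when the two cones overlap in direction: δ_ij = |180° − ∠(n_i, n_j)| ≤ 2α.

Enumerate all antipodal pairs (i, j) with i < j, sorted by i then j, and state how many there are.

count = 3; pairs: (0,3), (1,3), (2,5)

α = atan 0.25 = 14.04°;  2α = 28.07°
n_0 = (+0.0403, +0.9992)
n_1 = (-0.5762, +0.8173)
n_2 = (-0.5613, -0.8276)
n_3 = (+0.3417, -0.9398)
n_4 = (+0.9954, -0.0953)
n_5 = (+0.5836, +0.8120)
  (0,1): δ = 142.51°  ·
  (0,2): δ = 31.84°  ·
  (0,3): δ = 22.29°  ✓
  (0,4): δ = 86.84°  ·
  (0,5): δ = 146.60°  ·
  (1,2): δ = 69.33°  ·
  (1,3): δ = 15.20°  ✓
  (1,4): δ = 49.35°  ·
  (1,5): δ = 109.11°  ·
  (2,3): δ = 125.87°  ·
  (2,4): δ = 61.32°  ·
  (2,5): δ = 1.56°  ✓
  (3,4): δ = 115.45°  ·
  (3,5): δ = 55.69°  ·
  (4,5): δ = 120.24°  ·
antipodal pairs: 3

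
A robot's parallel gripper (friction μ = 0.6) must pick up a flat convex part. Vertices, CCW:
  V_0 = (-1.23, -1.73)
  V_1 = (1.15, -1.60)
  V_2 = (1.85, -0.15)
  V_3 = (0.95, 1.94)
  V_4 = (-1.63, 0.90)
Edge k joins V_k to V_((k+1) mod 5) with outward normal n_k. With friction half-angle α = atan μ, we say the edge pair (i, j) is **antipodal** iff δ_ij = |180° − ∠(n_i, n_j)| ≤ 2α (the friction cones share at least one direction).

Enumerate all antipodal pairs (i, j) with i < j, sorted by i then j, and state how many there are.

α = atan 0.6 = 30.96°;  2α = 61.93°
n_0 = (+0.0545, -0.9985)
n_1 = (+0.9006, -0.4347)
n_2 = (+0.9185, +0.3955)
n_3 = (-0.3739, +0.9275)
n_4 = (-0.9886, -0.1504)
  (0,1): δ = 118.90°  ·
  (0,2): δ = 69.83°  ·
  (0,3): δ = 18.83°  ✓
  (0,4): δ = 95.52°  ·
  (1,2): δ = 130.93°  ·
  (1,3): δ = 42.28°  ✓
  (1,4): δ = 34.42°  ✓
  (2,3): δ = 91.34°  ·
  (2,4): δ = 14.65°  ✓
  (3,4): δ = 103.31°  ·
antipodal pairs: 4

count = 4; pairs: (0,3), (1,3), (1,4), (2,4)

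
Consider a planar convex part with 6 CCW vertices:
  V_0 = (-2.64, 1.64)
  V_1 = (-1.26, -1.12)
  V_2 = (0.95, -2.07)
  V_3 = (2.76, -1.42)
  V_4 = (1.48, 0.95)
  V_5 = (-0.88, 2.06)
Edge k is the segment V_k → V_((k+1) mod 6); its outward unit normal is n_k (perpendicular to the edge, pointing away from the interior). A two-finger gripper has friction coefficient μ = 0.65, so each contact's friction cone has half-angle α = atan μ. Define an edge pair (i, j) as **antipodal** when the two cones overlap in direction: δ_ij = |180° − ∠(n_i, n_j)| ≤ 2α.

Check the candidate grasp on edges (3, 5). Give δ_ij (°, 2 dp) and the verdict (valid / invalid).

α = atan 0.65 = 33.02°;  2α = 66.05°
edge 3: e_3 = (-1.28, +2.37);  n_3 = (+0.8799, +0.4752)
edge 5: e_5 = (-1.76, -0.42);  n_5 = (-0.2321, +0.9727)
∠(n_3, n_5) = 75.05°
δ = |180° − 75.05°| = 104.95°
104.95° > 2α = 66.05°  →  invalid

δ = 104.95°, invalid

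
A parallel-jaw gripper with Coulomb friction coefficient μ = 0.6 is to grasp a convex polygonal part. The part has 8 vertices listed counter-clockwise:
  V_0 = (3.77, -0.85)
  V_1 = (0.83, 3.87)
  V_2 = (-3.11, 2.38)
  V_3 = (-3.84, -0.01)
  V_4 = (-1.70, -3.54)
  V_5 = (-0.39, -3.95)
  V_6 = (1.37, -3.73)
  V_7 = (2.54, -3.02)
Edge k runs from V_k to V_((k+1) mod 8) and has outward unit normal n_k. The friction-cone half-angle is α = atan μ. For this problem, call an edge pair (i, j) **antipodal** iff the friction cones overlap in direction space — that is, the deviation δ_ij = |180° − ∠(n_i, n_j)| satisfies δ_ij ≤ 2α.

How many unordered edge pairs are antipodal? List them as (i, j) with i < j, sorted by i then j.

α = atan 0.6 = 30.96°;  2α = 61.93°
n_0 = (+0.8488, +0.5287)
n_1 = (-0.3537, +0.9353)
n_2 = (-0.9564, +0.2921)
n_3 = (-0.8551, -0.5184)
n_4 = (-0.2987, -0.9544)
n_5 = (+0.1240, -0.9923)
n_6 = (+0.5188, -0.8549)
n_7 = (+0.8700, -0.4931)
  (0,1): δ = 101.20°  ·
  (0,2): δ = 48.90°  ✓
  (0,3): δ = 0.69°  ✓
  (0,4): δ = 40.70°  ✓
  (0,5): δ = 65.21°  ·
  (0,6): δ = 89.33°  ·
  (0,7): δ = 118.54°  ·
  (1,2): δ = 127.70°  ·
  (1,3): δ = 79.49°  ·
  (1,4): δ = 38.09°  ✓
  (1,5): δ = 13.59°  ✓
  (1,6): δ = 10.54°  ✓
  (1,7): δ = 39.74°  ✓
  (2,3): δ = 131.79°  ·
  (2,4): δ = 90.39°  ·
  (2,5): δ = 65.89°  ·
  (2,6): δ = 41.76°  ✓
  (2,7): δ = 12.56°  ✓
  (3,4): δ = 138.60°  ·
  (3,5): δ = 114.10°  ·
  (3,6): δ = 89.97°  ·
  (3,7): δ = 60.77°  ✓
  (4,5): δ = 155.50°  ·
  (4,6): δ = 131.37°  ·
  (4,7): δ = 102.17°  ·
  (5,6): δ = 155.87°  ·
  (5,7): δ = 126.67°  ·
  (6,7): δ = 150.80°  ·
antipodal pairs: 10

count = 10; pairs: (0,2), (0,3), (0,4), (1,4), (1,5), (1,6), (1,7), (2,6), (2,7), (3,7)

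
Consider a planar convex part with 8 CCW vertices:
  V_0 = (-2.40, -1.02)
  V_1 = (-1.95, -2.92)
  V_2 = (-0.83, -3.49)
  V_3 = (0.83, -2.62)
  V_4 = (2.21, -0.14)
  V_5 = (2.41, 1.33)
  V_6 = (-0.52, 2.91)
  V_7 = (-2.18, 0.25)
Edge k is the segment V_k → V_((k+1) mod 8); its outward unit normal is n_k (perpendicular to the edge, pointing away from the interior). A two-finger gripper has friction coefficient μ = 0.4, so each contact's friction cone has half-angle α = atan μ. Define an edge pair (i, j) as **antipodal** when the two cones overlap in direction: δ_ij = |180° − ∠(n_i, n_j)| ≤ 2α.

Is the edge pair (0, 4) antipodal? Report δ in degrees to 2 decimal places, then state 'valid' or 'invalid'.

α = atan 0.4 = 21.80°;  2α = 43.60°
edge 0: e_0 = (+0.45, -1.90);  n_0 = (-0.9731, -0.2305)
edge 4: e_4 = (+0.20, +1.47);  n_4 = (+0.9909, -0.1348)
∠(n_0, n_4) = 158.93°
δ = |180° − 158.93°| = 21.07°
21.07° ≤ 2α = 43.60°  →  valid

δ = 21.07°, valid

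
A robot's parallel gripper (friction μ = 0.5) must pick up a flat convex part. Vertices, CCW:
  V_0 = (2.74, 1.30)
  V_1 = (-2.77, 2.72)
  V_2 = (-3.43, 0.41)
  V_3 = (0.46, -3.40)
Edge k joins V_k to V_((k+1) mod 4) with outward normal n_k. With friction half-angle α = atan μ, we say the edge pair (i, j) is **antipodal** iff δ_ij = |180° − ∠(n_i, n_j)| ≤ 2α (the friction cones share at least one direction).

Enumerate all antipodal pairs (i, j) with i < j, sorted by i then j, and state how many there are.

α = atan 0.5 = 26.57°;  2α = 53.13°
n_0 = (+0.2496, +0.9684)
n_1 = (-0.9615, +0.2747)
n_2 = (-0.6997, -0.7144)
n_3 = (+0.8997, -0.4365)
  (0,1): δ = 91.49°  ·
  (0,2): δ = 29.95°  ✓
  (0,3): δ = 78.57°  ·
  (1,2): δ = 118.46°  ·
  (1,3): δ = 9.93°  ✓
  (2,3): δ = 71.47°  ·
antipodal pairs: 2

count = 2; pairs: (0,2), (1,3)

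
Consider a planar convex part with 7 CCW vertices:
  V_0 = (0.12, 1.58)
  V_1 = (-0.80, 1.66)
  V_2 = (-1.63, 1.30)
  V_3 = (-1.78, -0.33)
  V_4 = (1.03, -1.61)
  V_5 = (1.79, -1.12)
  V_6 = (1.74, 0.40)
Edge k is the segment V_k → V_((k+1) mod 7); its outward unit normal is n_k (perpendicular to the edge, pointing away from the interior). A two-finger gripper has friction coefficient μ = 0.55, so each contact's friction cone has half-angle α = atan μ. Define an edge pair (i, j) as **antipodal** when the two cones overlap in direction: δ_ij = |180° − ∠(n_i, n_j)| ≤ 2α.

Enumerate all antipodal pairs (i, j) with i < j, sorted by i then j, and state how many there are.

count = 7; pairs: (0,3), (0,4), (1,3), (1,4), (2,4), (2,5), (3,6)

α = atan 0.55 = 28.81°;  2α = 57.62°
n_0 = (+0.0866, +0.9962)
n_1 = (-0.3979, +0.9174)
n_2 = (-0.9958, +0.0916)
n_3 = (-0.4145, -0.9100)
n_4 = (+0.5419, -0.8405)
n_5 = (+0.9995, +0.0329)
n_6 = (+0.5888, +0.8083)
  (0,1): δ = 151.58°  ·
  (0,2): δ = 90.29°  ·
  (0,3): δ = 19.52°  ✓
  (0,4): δ = 37.78°  ✓
  (0,5): δ = 96.85°  ·
  (0,6): δ = 148.90°  ·
  (1,2): δ = 118.71°  ·
  (1,3): δ = 47.94°  ✓
  (1,4): δ = 9.36°  ✓
  (1,5): δ = 68.44°  ·
  (1,6): δ = 120.48°  ·
  (2,3): δ = 109.23°  ·
  (2,4): δ = 51.93°  ✓
  (2,5): δ = 7.14°  ✓
  (2,6): δ = 59.19°  ·
  (3,4): δ = 122.70°  ·
  (3,5): δ = 63.63°  ·
  (3,6): δ = 11.58°  ✓
  (4,5): δ = 120.93°  ·
  (4,6): δ = 68.88°  ·
  (5,6): δ = 127.95°  ·
antipodal pairs: 7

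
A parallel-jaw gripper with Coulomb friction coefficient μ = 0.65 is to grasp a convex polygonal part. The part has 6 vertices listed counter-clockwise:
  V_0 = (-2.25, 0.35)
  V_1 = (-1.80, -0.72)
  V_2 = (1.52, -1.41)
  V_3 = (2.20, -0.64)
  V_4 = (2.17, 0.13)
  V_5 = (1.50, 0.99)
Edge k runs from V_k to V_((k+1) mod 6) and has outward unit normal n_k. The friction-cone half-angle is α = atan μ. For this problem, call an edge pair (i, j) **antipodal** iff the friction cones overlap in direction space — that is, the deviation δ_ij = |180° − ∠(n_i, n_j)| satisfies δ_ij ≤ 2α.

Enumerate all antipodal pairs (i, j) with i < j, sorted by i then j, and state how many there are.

α = atan 0.65 = 33.02°;  2α = 66.05°
n_0 = (-0.9218, -0.3877)
n_1 = (-0.2035, -0.9791)
n_2 = (+0.7496, -0.6619)
n_3 = (+0.9992, +0.0389)
n_4 = (+0.7889, +0.6146)
n_5 = (-0.1682, +0.9857)
  (0,1): δ = 124.55°  ·
  (0,2): δ = 64.26°  ✓
  (0,3): δ = 20.58°  ✓
  (0,4): δ = 15.11°  ✓
  (0,5): δ = 76.88°  ·
  (1,2): δ = 119.71°  ·
  (1,3): δ = 76.03°  ·
  (1,4): δ = 40.34°  ✓
  (1,5): δ = 21.43°  ✓
  (2,3): δ = 136.32°  ·
  (2,4): δ = 100.63°  ·
  (2,5): δ = 38.87°  ✓
  (3,4): δ = 144.31°  ·
  (3,5): δ = 82.55°  ·
  (4,5): δ = 118.24°  ·
antipodal pairs: 6

count = 6; pairs: (0,2), (0,3), (0,4), (1,4), (1,5), (2,5)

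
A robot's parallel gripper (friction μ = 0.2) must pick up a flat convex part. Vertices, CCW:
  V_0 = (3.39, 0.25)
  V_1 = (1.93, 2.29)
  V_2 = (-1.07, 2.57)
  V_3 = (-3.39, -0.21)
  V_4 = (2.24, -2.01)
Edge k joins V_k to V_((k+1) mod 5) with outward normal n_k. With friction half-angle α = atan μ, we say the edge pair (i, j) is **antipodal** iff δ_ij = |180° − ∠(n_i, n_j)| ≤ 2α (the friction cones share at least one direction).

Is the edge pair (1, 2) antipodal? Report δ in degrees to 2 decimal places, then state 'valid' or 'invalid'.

α = atan 0.2 = 11.31°;  2α = 22.62°
edge 1: e_1 = (-3.00, +0.28);  n_1 = (+0.0929, +0.9957)
edge 2: e_2 = (-2.32, -2.78);  n_2 = (-0.7678, +0.6407)
∠(n_1, n_2) = 55.49°
δ = |180° − 55.49°| = 124.51°
124.51° > 2α = 22.62°  →  invalid

δ = 124.51°, invalid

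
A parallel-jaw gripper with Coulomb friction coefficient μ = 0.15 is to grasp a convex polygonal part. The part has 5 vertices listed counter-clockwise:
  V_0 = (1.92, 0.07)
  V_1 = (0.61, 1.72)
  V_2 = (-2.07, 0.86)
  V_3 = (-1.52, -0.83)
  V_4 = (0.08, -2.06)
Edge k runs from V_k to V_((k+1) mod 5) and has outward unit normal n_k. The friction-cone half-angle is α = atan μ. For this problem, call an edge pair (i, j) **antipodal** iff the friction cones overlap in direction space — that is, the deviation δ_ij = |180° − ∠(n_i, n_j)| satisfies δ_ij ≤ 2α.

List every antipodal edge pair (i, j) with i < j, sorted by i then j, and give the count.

α = atan 0.15 = 8.53°;  2α = 17.06°
n_0 = (+0.7832, +0.6218)
n_1 = (-0.3055, +0.9522)
n_2 = (-0.9509, -0.3095)
n_3 = (-0.6095, -0.7928)
n_4 = (+0.7567, -0.6537)
  (0,1): δ = 110.66°  ·
  (0,2): δ = 20.42°  ·
  (0,3): δ = 14.00°  ✓
  (0,4): δ = 100.73°  ·
  (1,2): δ = 89.76°  ·
  (1,3): δ = 55.34°  ·
  (1,4): δ = 31.39°  ·
  (2,3): δ = 145.58°  ·
  (2,4): δ = 58.85°  ·
  (3,4): δ = 93.27°  ·
antipodal pairs: 1

count = 1; pairs: (0,3)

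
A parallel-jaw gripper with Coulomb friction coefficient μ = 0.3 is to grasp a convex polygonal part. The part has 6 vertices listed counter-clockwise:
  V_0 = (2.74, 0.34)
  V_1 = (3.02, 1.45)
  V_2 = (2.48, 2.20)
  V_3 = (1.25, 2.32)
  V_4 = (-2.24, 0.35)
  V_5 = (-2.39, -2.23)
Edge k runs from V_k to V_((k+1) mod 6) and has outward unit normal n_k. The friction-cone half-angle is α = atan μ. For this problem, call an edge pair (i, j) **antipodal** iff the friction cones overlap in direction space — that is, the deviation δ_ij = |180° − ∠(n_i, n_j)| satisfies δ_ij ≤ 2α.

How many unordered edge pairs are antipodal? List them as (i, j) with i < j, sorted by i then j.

count = 3; pairs: (0,4), (2,5), (3,5)

α = atan 0.3 = 16.70°;  2α = 33.40°
n_0 = (+0.9696, -0.2446)
n_1 = (+0.8115, +0.5843)
n_2 = (+0.0971, +0.9953)
n_3 = (-0.4916, +0.8708)
n_4 = (-0.9983, +0.0580)
n_5 = (+0.4479, -0.8941)
  (0,1): δ = 130.09°  ·
  (0,2): δ = 81.41°  ·
  (0,3): δ = 46.40°  ·
  (0,4): δ = 10.83°  ✓
  (0,5): δ = 130.77°  ·
  (1,2): δ = 131.33°  ·
  (1,3): δ = 96.31°  ·
  (1,4): δ = 39.08°  ·
  (1,5): δ = 80.86°  ·
  (2,3): δ = 144.98°  ·
  (2,4): δ = 87.76°  ·
  (2,5): δ = 32.18°  ✓
  (3,4): δ = 122.77°  ·
  (3,5): δ = 2.83°  ✓
  (4,5): δ = 60.06°  ·
antipodal pairs: 3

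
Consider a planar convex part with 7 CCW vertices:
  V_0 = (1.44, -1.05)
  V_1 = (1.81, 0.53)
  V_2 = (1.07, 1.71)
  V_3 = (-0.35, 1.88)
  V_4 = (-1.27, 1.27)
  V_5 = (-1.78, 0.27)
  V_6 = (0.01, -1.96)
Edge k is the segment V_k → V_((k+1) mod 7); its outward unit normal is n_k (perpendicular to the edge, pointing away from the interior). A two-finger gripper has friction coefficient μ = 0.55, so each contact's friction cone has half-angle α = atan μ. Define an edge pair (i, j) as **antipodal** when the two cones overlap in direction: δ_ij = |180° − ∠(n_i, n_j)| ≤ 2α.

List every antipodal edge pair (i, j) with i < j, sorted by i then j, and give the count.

α = atan 0.55 = 28.81°;  2α = 57.62°
n_0 = (+0.9737, -0.2280)
n_1 = (+0.8472, +0.5313)
n_2 = (+0.1189, +0.9929)
n_3 = (-0.5526, +0.8334)
n_4 = (-0.8908, +0.4543)
n_5 = (-0.7798, -0.6260)
n_6 = (+0.5369, -0.8437)
  (0,1): δ = 134.73°  ·
  (0,2): δ = 83.65°  ·
  (0,3): δ = 43.27°  ✓
  (0,4): δ = 13.84°  ✓
  (0,5): δ = 51.93°  ✓
  (0,6): δ = 135.65°  ·
  (1,2): δ = 128.92°  ·
  (1,3): δ = 88.55°  ·
  (1,4): δ = 59.11°  ·
  (1,5): δ = 6.66°  ✓
  (1,6): δ = 90.38°  ·
  (2,3): δ = 139.63°  ·
  (2,4): δ = 110.19°  ·
  (2,5): δ = 44.42°  ✓
  (2,6): δ = 39.30°  ✓
  (3,4): δ = 150.57°  ·
  (3,5): δ = 84.79°  ·
  (3,6): δ = 1.07°  ✓
  (4,5): δ = 114.22°  ·
  (4,6): δ = 30.51°  ✓
  (5,6): δ = 96.28°  ·
antipodal pairs: 8

count = 8; pairs: (0,3), (0,4), (0,5), (1,5), (2,5), (2,6), (3,6), (4,6)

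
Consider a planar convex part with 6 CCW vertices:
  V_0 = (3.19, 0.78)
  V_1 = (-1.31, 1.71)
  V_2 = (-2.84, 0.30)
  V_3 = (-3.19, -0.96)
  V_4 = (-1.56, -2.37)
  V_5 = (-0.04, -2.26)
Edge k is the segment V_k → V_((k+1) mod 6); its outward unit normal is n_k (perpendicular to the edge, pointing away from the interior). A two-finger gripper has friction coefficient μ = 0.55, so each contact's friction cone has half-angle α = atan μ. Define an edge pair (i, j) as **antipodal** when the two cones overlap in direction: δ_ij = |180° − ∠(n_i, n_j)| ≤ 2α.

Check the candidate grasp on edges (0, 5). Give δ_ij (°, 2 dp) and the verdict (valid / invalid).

δ = 54.94°, valid

α = atan 0.55 = 28.81°;  2α = 57.62°
edge 0: e_0 = (-4.50, +0.93);  n_0 = (+0.2024, +0.9793)
edge 5: e_5 = (+3.23, +3.04);  n_5 = (+0.6854, -0.7282)
∠(n_0, n_5) = 125.06°
δ = |180° − 125.06°| = 54.94°
54.94° ≤ 2α = 57.62°  →  valid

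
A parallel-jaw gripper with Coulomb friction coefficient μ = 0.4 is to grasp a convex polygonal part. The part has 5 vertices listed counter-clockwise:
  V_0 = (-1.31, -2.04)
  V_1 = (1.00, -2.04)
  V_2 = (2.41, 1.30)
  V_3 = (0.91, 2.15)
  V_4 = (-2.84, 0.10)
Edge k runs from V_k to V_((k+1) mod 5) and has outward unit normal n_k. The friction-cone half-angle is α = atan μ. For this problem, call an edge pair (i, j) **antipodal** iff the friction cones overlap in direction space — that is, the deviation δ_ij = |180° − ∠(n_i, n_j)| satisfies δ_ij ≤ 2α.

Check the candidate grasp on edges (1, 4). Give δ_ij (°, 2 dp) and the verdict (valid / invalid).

α = atan 0.4 = 21.80°;  2α = 43.60°
edge 1: e_1 = (+1.41, +3.34);  n_1 = (+0.9213, -0.3889)
edge 4: e_4 = (+1.53, -2.14);  n_4 = (-0.8135, -0.5816)
∠(n_1, n_4) = 121.55°
δ = |180° − 121.55°| = 58.45°
58.45° > 2α = 43.60°  →  invalid

δ = 58.45°, invalid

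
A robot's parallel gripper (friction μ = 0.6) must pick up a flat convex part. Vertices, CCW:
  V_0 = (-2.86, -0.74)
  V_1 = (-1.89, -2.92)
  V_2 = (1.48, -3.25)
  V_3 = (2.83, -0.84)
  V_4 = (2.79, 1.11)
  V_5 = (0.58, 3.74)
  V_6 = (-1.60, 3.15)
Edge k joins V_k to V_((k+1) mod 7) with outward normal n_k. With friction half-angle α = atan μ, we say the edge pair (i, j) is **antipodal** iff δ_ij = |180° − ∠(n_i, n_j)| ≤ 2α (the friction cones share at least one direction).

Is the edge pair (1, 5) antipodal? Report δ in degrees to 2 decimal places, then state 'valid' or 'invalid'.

δ = 20.74°, valid

α = atan 0.6 = 30.96°;  2α = 61.93°
edge 1: e_1 = (+3.37, -0.33);  n_1 = (-0.0975, -0.9952)
edge 5: e_5 = (-2.18, -0.59);  n_5 = (-0.2612, +0.9653)
∠(n_1, n_5) = 159.26°
δ = |180° − 159.26°| = 20.74°
20.74° ≤ 2α = 61.93°  →  valid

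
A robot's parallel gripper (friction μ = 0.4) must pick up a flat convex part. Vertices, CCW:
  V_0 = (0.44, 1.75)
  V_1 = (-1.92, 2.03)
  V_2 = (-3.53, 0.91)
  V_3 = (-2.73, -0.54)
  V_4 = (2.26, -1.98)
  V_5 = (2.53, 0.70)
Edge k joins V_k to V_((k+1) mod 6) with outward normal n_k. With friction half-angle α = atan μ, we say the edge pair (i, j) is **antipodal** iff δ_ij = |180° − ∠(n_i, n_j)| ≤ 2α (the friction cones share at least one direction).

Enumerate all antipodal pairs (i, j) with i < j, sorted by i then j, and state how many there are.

α = atan 0.4 = 21.80°;  2α = 43.60°
n_0 = (+0.1178, +0.9930)
n_1 = (-0.5711, +0.8209)
n_2 = (-0.8756, -0.4831)
n_3 = (-0.2773, -0.9608)
n_4 = (+0.9950, -0.1002)
n_5 = (+0.4489, +0.8936)
  (0,1): δ = 138.41°  ·
  (0,2): δ = 54.35°  ·
  (0,3): δ = 9.33°  ✓
  (0,4): δ = 91.01°  ·
  (0,5): δ = 160.09°  ·
  (1,2): δ = 95.94°  ·
  (1,3): δ = 50.92°  ·
  (1,4): δ = 49.42°  ·
  (1,5): δ = 118.50°  ·
  (2,3): δ = 134.98°  ·
  (2,4): δ = 34.64°  ✓
  (2,5): δ = 34.44°  ✓
  (3,4): δ = 79.66°  ·
  (3,5): δ = 10.58°  ✓
  (4,5): δ = 110.92°  ·
antipodal pairs: 4

count = 4; pairs: (0,3), (2,4), (2,5), (3,5)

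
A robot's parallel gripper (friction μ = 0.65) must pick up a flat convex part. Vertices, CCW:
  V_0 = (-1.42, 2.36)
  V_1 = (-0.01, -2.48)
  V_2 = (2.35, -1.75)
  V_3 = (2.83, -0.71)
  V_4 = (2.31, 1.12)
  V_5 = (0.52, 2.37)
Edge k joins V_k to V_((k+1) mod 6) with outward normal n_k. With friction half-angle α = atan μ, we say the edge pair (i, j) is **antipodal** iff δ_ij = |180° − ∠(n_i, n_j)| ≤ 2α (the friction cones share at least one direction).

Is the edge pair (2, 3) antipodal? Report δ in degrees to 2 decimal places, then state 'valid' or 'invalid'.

δ = 139.36°, invalid

α = atan 0.65 = 33.02°;  2α = 66.05°
edge 2: e_2 = (+0.48, +1.04);  n_2 = (+0.9080, -0.4191)
edge 3: e_3 = (-0.52, +1.83);  n_3 = (+0.9619, +0.2733)
∠(n_2, n_3) = 40.64°
δ = |180° − 40.64°| = 139.36°
139.36° > 2α = 66.05°  →  invalid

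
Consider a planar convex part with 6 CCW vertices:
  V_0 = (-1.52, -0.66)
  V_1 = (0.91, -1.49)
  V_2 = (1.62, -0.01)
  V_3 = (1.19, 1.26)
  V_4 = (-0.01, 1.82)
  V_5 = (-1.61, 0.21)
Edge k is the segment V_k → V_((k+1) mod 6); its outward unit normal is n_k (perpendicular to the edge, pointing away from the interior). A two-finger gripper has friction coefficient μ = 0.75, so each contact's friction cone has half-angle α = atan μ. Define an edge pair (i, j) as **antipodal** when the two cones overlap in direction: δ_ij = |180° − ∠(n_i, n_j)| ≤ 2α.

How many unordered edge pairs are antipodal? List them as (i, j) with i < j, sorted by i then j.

count = 8; pairs: (0,2), (0,3), (0,4), (1,4), (1,5), (2,4), (2,5), (3,5)

α = atan 0.75 = 36.87°;  2α = 73.74°
n_0 = (-0.3232, -0.9463)
n_1 = (+0.9016, -0.4325)
n_2 = (+0.9472, +0.3207)
n_3 = (+0.4229, +0.9062)
n_4 = (-0.7093, +0.7049)
n_5 = (-0.9947, -0.1029)
  (0,1): δ = 96.77°  ·
  (0,2): δ = 52.44°  ✓
  (0,3): δ = 6.16°  ✓
  (0,4): δ = 64.04°  ✓
  (0,5): δ = 114.76°  ·
  (1,2): δ = 135.67°  ·
  (1,3): δ = 89.39°  ·
  (1,4): δ = 19.19°  ✓
  (1,5): δ = 31.53°  ✓
  (2,3): δ = 133.72°  ·
  (2,4): δ = 63.53°  ✓
  (2,5): δ = 12.80°  ✓
  (3,4): δ = 109.80°  ·
  (3,5): δ = 59.08°  ✓
  (4,5): δ = 129.27°  ·
antipodal pairs: 8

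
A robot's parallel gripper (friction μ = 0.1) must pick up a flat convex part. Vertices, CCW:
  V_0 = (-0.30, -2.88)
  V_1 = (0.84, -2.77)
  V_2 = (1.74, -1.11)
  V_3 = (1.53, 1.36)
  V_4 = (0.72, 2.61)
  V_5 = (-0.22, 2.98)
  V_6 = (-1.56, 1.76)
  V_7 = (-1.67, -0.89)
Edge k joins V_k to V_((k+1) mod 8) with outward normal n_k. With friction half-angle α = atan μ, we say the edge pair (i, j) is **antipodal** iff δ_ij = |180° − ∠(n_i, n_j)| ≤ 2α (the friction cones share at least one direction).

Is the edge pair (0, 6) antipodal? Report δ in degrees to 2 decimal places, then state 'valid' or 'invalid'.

δ = 82.11°, invalid

α = atan 0.1 = 5.71°;  2α = 11.42°
edge 0: e_0 = (+1.14, +0.11);  n_0 = (+0.0960, -0.9954)
edge 6: e_6 = (-0.11, -2.65);  n_6 = (-0.9991, +0.0415)
∠(n_0, n_6) = 97.89°
δ = |180° − 97.89°| = 82.11°
82.11° > 2α = 11.42°  →  invalid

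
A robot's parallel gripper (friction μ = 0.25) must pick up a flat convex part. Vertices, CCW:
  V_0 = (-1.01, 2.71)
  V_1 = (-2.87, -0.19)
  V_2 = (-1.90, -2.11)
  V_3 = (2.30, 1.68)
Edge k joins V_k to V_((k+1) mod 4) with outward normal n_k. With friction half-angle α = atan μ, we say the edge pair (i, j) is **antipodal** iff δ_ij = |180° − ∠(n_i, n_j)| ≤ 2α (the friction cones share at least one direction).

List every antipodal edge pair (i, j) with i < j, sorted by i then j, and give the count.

α = atan 0.25 = 14.04°;  2α = 28.07°
n_0 = (-0.8417, +0.5399)
n_1 = (-0.8926, -0.4509)
n_2 = (+0.6699, -0.7424)
n_3 = (+0.2971, +0.9548)
  (0,1): δ = 120.52°  ·
  (0,2): δ = 15.26°  ✓
  (0,3): δ = 105.39°  ·
  (1,2): δ = 74.74°  ·
  (1,3): δ = 45.91°  ·
  (2,3): δ = 59.35°  ·
antipodal pairs: 1

count = 1; pairs: (0,2)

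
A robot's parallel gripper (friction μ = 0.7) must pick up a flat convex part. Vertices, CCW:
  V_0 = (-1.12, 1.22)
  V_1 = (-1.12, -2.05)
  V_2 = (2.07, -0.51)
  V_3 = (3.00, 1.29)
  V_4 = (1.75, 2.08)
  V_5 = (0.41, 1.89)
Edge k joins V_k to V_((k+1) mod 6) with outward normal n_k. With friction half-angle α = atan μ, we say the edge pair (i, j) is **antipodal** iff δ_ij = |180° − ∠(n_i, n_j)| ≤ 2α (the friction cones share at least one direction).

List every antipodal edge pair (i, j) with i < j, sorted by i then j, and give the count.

α = atan 0.7 = 34.99°;  2α = 69.98°
n_0 = (-1.0000, -0.0000)
n_1 = (+0.4347, -0.9006)
n_2 = (+0.8884, -0.4590)
n_3 = (+0.5342, +0.8453)
n_4 = (-0.1404, +0.9901)
n_5 = (-0.4011, +0.9160)
  (0,1): δ = 64.23°  ✓
  (0,2): δ = 27.32°  ✓
  (0,3): δ = 57.71°  ✓
  (0,4): δ = 98.07°  ·
  (0,5): δ = 113.65°  ·
  (1,2): δ = 143.09°  ·
  (1,3): δ = 58.06°  ✓
  (1,4): δ = 17.70°  ✓
  (1,5): δ = 2.12°  ✓
  (2,3): δ = 94.97°  ·
  (2,4): δ = 54.61°  ✓
  (2,5): δ = 39.03°  ✓
  (3,4): δ = 139.64°  ·
  (3,5): δ = 124.06°  ·
  (4,5): δ = 164.42°  ·
antipodal pairs: 8

count = 8; pairs: (0,1), (0,2), (0,3), (1,3), (1,4), (1,5), (2,4), (2,5)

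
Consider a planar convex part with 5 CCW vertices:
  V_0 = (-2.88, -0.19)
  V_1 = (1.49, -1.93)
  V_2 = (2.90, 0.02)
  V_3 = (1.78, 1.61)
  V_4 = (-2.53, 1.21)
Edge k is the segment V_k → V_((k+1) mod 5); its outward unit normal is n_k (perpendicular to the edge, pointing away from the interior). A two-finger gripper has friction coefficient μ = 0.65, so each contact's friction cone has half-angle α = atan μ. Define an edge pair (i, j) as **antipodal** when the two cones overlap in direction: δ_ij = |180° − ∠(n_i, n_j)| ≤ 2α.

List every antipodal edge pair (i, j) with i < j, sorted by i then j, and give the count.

α = atan 0.65 = 33.02°;  2α = 66.05°
n_0 = (-0.3699, -0.9291)
n_1 = (+0.8104, -0.5859)
n_2 = (+0.8175, +0.5759)
n_3 = (-0.0924, +0.9957)
n_4 = (-0.9701, +0.2425)
  (0,1): δ = 104.16°  ·
  (0,2): δ = 33.13°  ✓
  (0,3): δ = 27.01°  ✓
  (0,4): δ = 97.67°  ·
  (1,2): δ = 108.97°  ·
  (1,3): δ = 48.83°  ✓
  (1,4): δ = 21.83°  ✓
  (2,3): δ = 119.86°  ·
  (2,4): δ = 49.20°  ✓
  (3,4): δ = 109.34°  ·
antipodal pairs: 5

count = 5; pairs: (0,2), (0,3), (1,3), (1,4), (2,4)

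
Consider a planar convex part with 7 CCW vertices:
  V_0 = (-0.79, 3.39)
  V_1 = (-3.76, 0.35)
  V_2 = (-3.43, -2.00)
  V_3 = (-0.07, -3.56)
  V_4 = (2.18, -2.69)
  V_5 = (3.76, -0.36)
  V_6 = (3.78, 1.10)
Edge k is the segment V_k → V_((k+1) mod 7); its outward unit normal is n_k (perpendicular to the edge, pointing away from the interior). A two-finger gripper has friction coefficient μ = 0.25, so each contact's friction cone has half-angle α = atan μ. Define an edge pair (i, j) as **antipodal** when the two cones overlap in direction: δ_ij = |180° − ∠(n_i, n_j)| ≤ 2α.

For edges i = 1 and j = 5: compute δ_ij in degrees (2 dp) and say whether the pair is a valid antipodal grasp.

α = atan 0.25 = 14.04°;  2α = 28.07°
edge 1: e_1 = (+0.33, -2.35);  n_1 = (-0.9903, -0.1391)
edge 5: e_5 = (+0.02, +1.46);  n_5 = (+0.9999, -0.0137)
∠(n_1, n_5) = 171.22°
δ = |180° − 171.22°| = 8.78°
8.78° ≤ 2α = 28.07°  →  valid

δ = 8.78°, valid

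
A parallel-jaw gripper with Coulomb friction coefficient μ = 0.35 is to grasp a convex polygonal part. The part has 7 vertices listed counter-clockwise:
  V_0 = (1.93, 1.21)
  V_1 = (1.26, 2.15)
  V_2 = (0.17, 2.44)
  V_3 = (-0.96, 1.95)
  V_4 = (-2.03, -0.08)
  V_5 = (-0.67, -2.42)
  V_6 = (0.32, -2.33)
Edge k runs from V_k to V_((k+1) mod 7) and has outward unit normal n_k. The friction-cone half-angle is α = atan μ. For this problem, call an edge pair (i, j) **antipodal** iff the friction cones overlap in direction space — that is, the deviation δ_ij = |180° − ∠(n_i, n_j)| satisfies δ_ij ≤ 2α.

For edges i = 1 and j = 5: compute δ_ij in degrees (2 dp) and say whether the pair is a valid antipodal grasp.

α = atan 0.35 = 19.29°;  2α = 38.58°
edge 1: e_1 = (-1.09, +0.29);  n_1 = (+0.2571, +0.9664)
edge 5: e_5 = (+0.99, +0.09);  n_5 = (+0.0905, -0.9959)
∠(n_1, n_5) = 159.91°
δ = |180° − 159.91°| = 20.09°
20.09° ≤ 2α = 38.58°  →  valid

δ = 20.09°, valid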